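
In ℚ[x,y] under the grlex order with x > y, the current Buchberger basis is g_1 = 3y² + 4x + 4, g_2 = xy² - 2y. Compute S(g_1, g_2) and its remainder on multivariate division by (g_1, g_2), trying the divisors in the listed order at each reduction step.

S(g_1, g_2) = 4/3x² + 4/3x + 2y; remainder on division = 4/3x² + 4/3x + 2y.

lcm(LM(g_1), LM(g_2)) = xy².
S = (lcm/LT(g_1))·g_1 − (lcm/LT(g_2))·g_2 = 4/3x² + 4/3x + 2y.
Reduce S modulo (g_1, g_2) in that order:
  leading term x²: no divisor's leading term divides it; move 4/3x² to the remainder.
  leading term x: no divisor's leading term divides it; move 4/3x to the remainder.
  leading term y: no divisor's leading term divides it; move 2y to the remainder.
The remainder 4/3x² + 4/3x + 2y is nonzero, so it would be added as the next basis element.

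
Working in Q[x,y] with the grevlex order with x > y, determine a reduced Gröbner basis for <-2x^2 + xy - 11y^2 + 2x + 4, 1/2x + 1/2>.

f_1 = -2x^2 + xy - 11y^2 + 2x + 4, LT = x^2.
f_2 = 1/2x + 1/2, LT = x.

S(f_1,f_2): lcm = x^2. S = -1/2xy + 11/2y^2 - 2x - 2.
  leading term xy: subtract (-y)·f_2 from -1/2xy + 11/2y^2 - 2x - 2 → 11/2y^2 - 2x + 1/2y - 2
  leading term y^2: no divisor's leading term divides it; move 11/2y^2 to the remainder.
  leading term x: subtract (-4)·f_2 from -2x + 1/2y - 2 → 1/2y
  leading term y: no divisor's leading term divides it; move 1/2y to the remainder.
  remainder 11/2y^2 + 1/2y ≠ 0; add g_3 = 11/2y^2 + 1/2y to the basis.

S(f_1,g_3): leading monomials are coprime, so the S-polynomial reduces to 0 (Buchberger's first criterion).
S(f_2,g_3): leading monomials are coprime, so the S-polynomial reduces to 0 (Buchberger's first criterion).
Every S-polynomial of the final basis reduces to 0, so we have a Gröbner basis.
Inter-reduce: drop elements whose leading term is divisible by another's, tail-reduce, and make monic.

G = {y^2 + 1/11y, x + 1}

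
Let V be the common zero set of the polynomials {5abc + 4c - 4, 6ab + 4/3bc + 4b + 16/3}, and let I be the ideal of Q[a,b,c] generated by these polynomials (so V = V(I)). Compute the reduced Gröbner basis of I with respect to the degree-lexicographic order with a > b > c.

f_1 = 5abc + 4c - 4, LT = abc.
f_2 = 6ab + 4/3bc + 4b + 16/3, LT = ab.

S(f_1,f_2): lcm = abc. S = -2/9bc^2 - 2/3bc - 4/45c - 4/5.
  leading term bc^2: no divisor's leading term divides it; move -2/9bc^2 to the remainder.
  leading term bc: no divisor's leading term divides it; move -2/3bc to the remainder.
  leading term c: no divisor's leading term divides it; move -4/45c to the remainder.
  leading term 1: no divisor's leading term divides it; move -4/5 to the remainder.
  remainder -2/9bc^2 - 2/3bc - 4/45c - 4/5 ≠ 0; add g_3 = -2/9bc^2 - 2/3bc - 4/45c - 4/5 to the basis.

S(f_1,g_3): lcm = abc^2. S = -3abc - 2/5ac + 4/5c^2 - 18/5a - 4/5c.
  leading term abc: subtract (-3/5)·f_1 from -3abc - 2/5ac + 4/5c^2 - 18/5a - 4/5c → -2/5ac + 4/5c^2 - 18/5a + 8/5c - 12/5
  leading term ac: no divisor's leading term divides it; move -2/5ac to the remainder.
  leading term c^2: no divisor's leading term divides it; move 4/5c^2 to the remainder.
  leading term a: no divisor's leading term divides it; move -18/5a to the remainder.
  leading term c: no divisor's leading term divides it; move 8/5c to the remainder.
  leading term 1: no divisor's leading term divides it; move -12/5 to the remainder.
  remainder -2/5ac + 4/5c^2 - 18/5a + 8/5c - 12/5 ≠ 0; add g_4 = -2/5ac + 4/5c^2 - 18/5a + 8/5c - 12/5 to the basis.

S(f_2,g_3): lcm = abc^2. S = 2/9bc^3 - 3abc + 2/3bc^2 - 2/5ac + 8/9c^2 - 18/5a.
  leading term bc^3: subtract (-c)·g_3 from 2/9bc^3 - 3abc + 2/3bc^2 - 2/5ac + 8/9c^2 - 18/5a → -3abc - 2/5ac + 4/5c^2 - 18/5a - 4/5c
  leading term abc: subtract (-3/5)·f_1 from -3abc - 2/5ac + 4/5c^2 - 18/5a - 4/5c → -2/5ac + 4/5c^2 - 18/5a + 8/5c - 12/5
  leading term ac: subtract (1)·g_4 from -2/5ac + 4/5c^2 - 18/5a + 8/5c - 12/5 → 0
  remainder 0.

S(f_1,g_4): lcm = abc. S = 2bc^2 - 9ab + 4bc - 6b + 4/5c - 4/5.
  leading term bc^2: subtract (-9)·g_3 from 2bc^2 - 9ab + 4bc - 6b + 4/5c - 4/5 → -9ab - 2bc - 6b - 8
  leading term ab: subtract (-3/2)·f_2 from -9ab - 2bc - 6b - 8 → 0
  remainder 0.

S(f_2,g_4): lcm = abc. S = 20/9bc^2 - 9ab + 14/3bc - 6b + 8/9c.
  leading term bc^2: subtract (-10)·g_3 from 20/9bc^2 - 9ab + 14/3bc - 6b + 8/9c → -9ab - 2bc - 6b - 8
  leading term ab: subtract (-3/2)·f_2 from -9ab - 2bc - 6b - 8 → 0
  remainder 0.

S(g_3,g_4): lcm = abc^2. S = 2bc^3 - 6abc + 4bc^2 + 2/5ac - 6bc + 18/5a.
  leading term bc^3: subtract (-9c)·g_3 from 2bc^3 - 6abc + 4bc^2 + 2/5ac - 6bc + 18/5a → -6abc - 2bc^2 + 2/5ac - 6bc - 4/5c^2 + 18/5a - 36/5c
  leading term abc: subtract (-6/5)·f_1 from -6abc - 2bc^2 + 2/5ac - 6bc - 4/5c^2 + 18/5a - 36/5c → -2bc^2 + 2/5ac - 6bc - 4/5c^2 + 18/5a - 12/5c - 24/5
  leading term bc^2: subtract (9)·g_3 from -2bc^2 + 2/5ac - 6bc - 4/5c^2 + 18/5a - 12/5c - 24/5 → 2/5ac - 4/5c^2 + 18/5a - 8/5c + 12/5
  leading term ac: subtract (-1)·g_4 from 2/5ac - 4/5c^2 + 18/5a - 8/5c + 12/5 → 0
  remainder 0.

Every S-polynomial of the final basis reduces to 0, so we have a Gröbner basis.
Inter-reduce: drop elements whose leading term is divisible by another's, tail-reduce, and make monic.

G = {bc^2 + 3bc + 2/5c + 18/5, ab + 2/9bc + 2/3b + 8/9, ac - 2c^2 + 9a - 4c + 6}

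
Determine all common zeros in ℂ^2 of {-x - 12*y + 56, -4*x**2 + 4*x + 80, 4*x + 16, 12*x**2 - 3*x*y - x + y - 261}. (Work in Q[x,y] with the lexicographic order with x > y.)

Compute a lex Gröbner basis by Buchberger's algorithm.
f_1 = -x - 12*y + 56, LT = x.
f_2 = -4*x**2 + 4*x + 80, LT = x**2.
f_3 = 4*x + 16, LT = x.
f_4 = 12*x**2 - 3*x*y - x + y - 261, LT = x**2.

S(f_1,f_2): lcm = x**2. S = 12*x*y - 55*x + 20.
  leading term x*y: subtract (-12*y)·f_1 from 12*x*y - 55*x + 20 → -55*x - 144*y**2 + 672*y + 20
  leading term x: subtract (55)·f_1 from -55*x - 144*y**2 + 672*y + 20 → -144*y**2 + 1332*y - 3060
  leading term y**2: no divisor's leading term divides it; move -144*y**2 to the remainder.
  leading term y: no divisor's leading term divides it; move 1332*y to the remainder.
  leading term 1: no divisor's leading term divides it; move -3060 to the remainder.
  remainder -144*y**2 + 1332*y - 3060 ≠ 0; add h_5 = -144*y**2 + 1332*y - 3060 to the basis.

S(f_1,f_3): lcm = x. S = 12*y - 60.
  leading term y: no divisor's leading term divides it; move 12*y to the remainder.
  leading term 1: no divisor's leading term divides it; move -60 to the remainder.
  remainder 12*y - 60 ≠ 0; add h_6 = 12*y - 60 to the basis.

S(f_1,f_4): lcm = x**2. S = 49/4*x*y - 671/12*x - 1/12*y + 87/4.
  leading term x*y: subtract (-49/4*y)·f_1 from 49/4*x*y - 671/12*x - 1/12*y + 87/4 → -671/12*x - 147*y**2 + 8231/12*y + 87/4
  leading term x: subtract (671/12)·f_1 from -671/12*x - 147*y**2 + 8231/12*y + 87/4 → -147*y**2 + 16283/12*y - 37315/12
  leading term y**2: subtract (49/48)·h_5 from -147*y**2 + 16283/12*y - 37315/12 → -17/6*y + 85/6
  leading term y: subtract (-17/72)·h_6 from -17/6*y + 85/6 → 0
  remainder 0.

S(f_2,f_3): lcm = x**2. S = -5*x - 20.
  leading term x: subtract (5)·f_1 from -5*x - 20 → 60*y - 300
  leading term y: subtract (5)·h_6 from 60*y - 300 → 0
  remainder 0.

S(f_2,f_4): lcm = x**2. S = 1/4*x*y - 11/12*x - 1/12*y + 7/4.
  leading term x*y: subtract (-1/4*y)·f_1 from 1/4*x*y - 11/12*x - 1/12*y + 7/4 → -11/12*x - 3*y**2 + 167/12*y + 7/4
  leading term x: subtract (11/12)·f_1 from -11/12*x - 3*y**2 + 167/12*y + 7/4 → -3*y**2 + 299/12*y - 595/12
  leading term y**2: subtract (1/48)·h_5 from -3*y**2 + 299/12*y - 595/12 → -17/6*y + 85/6
  leading term y: subtract (-17/72)·h_6 from -17/6*y + 85/6 → 0
  remainder 0.

S(f_3,f_4): lcm = x**2. S = 1/4*x*y + 49/12*x - 1/12*y + 87/4.
  leading term x*y: subtract (-1/4*y)·f_1 from 1/4*x*y + 49/12*x - 1/12*y + 87/4 → 49/12*x - 3*y**2 + 167/12*y + 87/4
  leading term x: subtract (-49/12)·f_1 from 49/12*x - 3*y**2 + 167/12*y + 87/4 → -3*y**2 - 421/12*y + 3005/12
  leading term y**2: subtract (1/48)·h_5 from -3*y**2 - 421/12*y + 3005/12 → -377/6*y + 1885/6
  leading term y: subtract (-377/72)·h_6 from -377/6*y + 1885/6 → 0
  remainder 0.

S(f_1,h_5): leading monomials are coprime, so the S-polynomial reduces to 0 (Buchberger's first criterion).
S(f_2,h_5): leading monomials are coprime, so the S-polynomial reduces to 0 (Buchberger's first criterion).
S(f_3,h_5): leading monomials are coprime, so the S-polynomial reduces to 0 (Buchberger's first criterion).
S(f_4,h_5): leading monomials are coprime, so the S-polynomial reduces to 0 (Buchberger's first criterion).
S(f_1,h_6): leading monomials are coprime, so the S-polynomial reduces to 0 (Buchberger's first criterion).
S(f_2,h_6): leading monomials are coprime, so the S-polynomial reduces to 0 (Buchberger's first criterion).
S(f_3,h_6): leading monomials are coprime, so the S-polynomial reduces to 0 (Buchberger's first criterion).
S(f_4,h_6): leading monomials are coprime, so the S-polynomial reduces to 0 (Buchberger's first criterion).
S(h_5,h_6): lcm = y**2. S = -17/4*y + 85/4.
  leading term y: subtract (-17/48)·h_6 from -17/4*y + 85/4 → 0
  remainder 0.

Every S-polynomial of the final basis reduces to 0, so we have a Gröbner basis.
Inter-reduce: drop elements whose leading term is divisible by another's, tail-reduce, and make monic.
Reduced Gröbner basis: {x + 4, y - 5}.

Elimination: the polynomial y - 5 lies in the elimination ideal for y, so y ∈ {5}. For each such y, the remaining basis elements (now univariate) give the rest of the solution.
  y = 5: the earlier basis element becomes x + 4 = 0, giving x = -4 — point (-4, 5).
Each listed point satisfies every original equation (direct substitution).

{(-4, 5)}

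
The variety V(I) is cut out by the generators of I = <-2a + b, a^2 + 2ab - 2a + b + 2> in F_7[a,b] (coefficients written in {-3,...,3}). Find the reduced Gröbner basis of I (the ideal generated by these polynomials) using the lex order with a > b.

G = {a + 3b, b^2 + 3}

This is the nonlinear analogue of row-reducing a linear system.

f_1 = -2a + b, LT = a.
f_2 = a^2 + 2ab - 2a + b + 2, LT = a^2.

S(f_1,f_2): lcm = a^2. S = ab + 2a - b - 2.
  leading term ab: subtract (3b)·f_1 from ab + 2a - b - 2 → 2a - 3b^2 - b - 2
  leading term a: subtract (-1)·f_1 from 2a - 3b^2 - b - 2 → -3b^2 - 2
  leading term b^2: no divisor's leading term divides it; move -3b^2 to the remainder.
  leading term 1: no divisor's leading term divides it; move -2 to the remainder.
  remainder -3b^2 - 2 ≠ 0; add g_3 = -3b^2 - 2 to the basis.

The other S-polynomials (S(f_1,g_3), S(f_2,g_3)) all reduce to 0 modulo the current basis, so we have a Gröbner basis.
Inter-reduce: drop elements whose leading term is divisible by another's, tail-reduce, and make monic.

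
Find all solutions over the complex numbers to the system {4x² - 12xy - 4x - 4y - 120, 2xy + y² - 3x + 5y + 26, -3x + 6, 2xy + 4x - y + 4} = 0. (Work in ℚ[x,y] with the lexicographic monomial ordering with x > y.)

Compute a lex Gröbner basis by Buchberger's algorithm.
f_1 = 4x² - 12xy - 4x - 4y - 120, LT = x².
f_2 = 2xy - 3x + y² + 5y + 26, LT = xy.
f_3 = -3x + 6, LT = x.
f_4 = 2xy + 4x - y + 4, LT = xy.

S(f_1,f_2): lcm = x²y. S = 3/2x² - 7/2xy² - 7/2xy - 13x - y² - 30y.
  reduce S modulo (f_1, f_2, f_3, f_4):
  remainder 7/4y³ + 79/8y² + 221/8y + 129/2 ≠ 0; add h_5 = 7/4y³ + 79/8y² + 221/8y + 129/2 to the basis.

S(f_1,f_3): lcm = x². S = -3xy + x - y - 30.
  reduce S modulo (f_1, f_2, f_3, f_4, h_5):
  remainder 3/2y² + 13/2y + 2 ≠ 0; add h_6 = 3/2y² + 13/2y + 2 to the basis.

S(f_1,f_4): lcm = x²y. S = -2x² - 3xy² - ½xy - 2x - y² - 30y.
  reduce S modulo (f_1, f_2, f_3, f_4, h_5, h_6):
  remainder -9/2y - 18 ≠ 0; add h_7 = -9/2y - 18 to the basis.

The other S-polynomials (S(f_2,f_3), S(f_2,f_4), S(f_3,f_4), S(f_1,h_5), S(f_2,h_5), S(f_3,h_5), S(f_4,h_5), S(f_1,h_6), S(f_2,h_6), S(f_3,h_6), S(f_4,h_6), S(h_5,h_6), S(f_1,h_7), S(f_2,h_7), S(f_3,h_7), S(f_4,h_7), S(h_5,h_7), S(h_6,h_7)) all reduce to 0 modulo the current basis, so we have a Gröbner basis.
Inter-reduce: drop elements whose leading term is divisible by another's, tail-reduce, and make monic.
Reduced Gröbner basis: {x - 2, y + 4}.

Since the basis is lex-ordered, y + 4 is univariate in y. Its roots are {-4}. Back-substituting each root into the other basis elements fixes the other coordinates.
  y = -4: the earlier basis element becomes x - 2 = 0, giving x = 2 — point (2, -4).
A lex Gröbner basis triangularizes the system, enabling back-substitution.

{(2, -4)}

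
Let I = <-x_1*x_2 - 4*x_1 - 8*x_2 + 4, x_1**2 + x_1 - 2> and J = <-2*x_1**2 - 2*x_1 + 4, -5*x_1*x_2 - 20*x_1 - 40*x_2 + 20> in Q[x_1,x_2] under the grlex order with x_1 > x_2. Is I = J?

Yes, the ideals are equal.

Two ideals are equal iff their reduced Gröbner bases coincide (the reduced basis is unique for a fixed ordering).
Buchberger on the first generating set:
f_1 = -x_1*x_2 - 4*x_1 - 8*x_2 + 4, LT = x_1*x_2.
f_2 = x_1**2 + x_1 - 2, LT = x_1**2.

S(f_1,f_2): lcm = x_1**2*x_2. S = 4*x_1**2 + 7*x_1*x_2 - 4*x_1 + 2*x_2.
  leading term x_1**2: subtract (4)·f_2 from 4*x_1**2 + 7*x_1*x_2 - 4*x_1 + 2*x_2 → 7*x_1*x_2 - 8*x_1 + 2*x_2 + 8
  leading term x_1*x_2: subtract (-7)·f_1 from 7*x_1*x_2 - 8*x_1 + 2*x_2 + 8 → -36*x_1 - 54*x_2 + 36
  leading term x_1: no divisor's leading term divides it; move -36*x_1 to the remainder.
  leading term x_2: no divisor's leading term divides it; move -54*x_2 to the remainder.
  leading term 1: no divisor's leading term divides it; move 36 to the remainder.
  remainder -36*x_1 - 54*x_2 + 36 ≠ 0; add g_3 = -36*x_1 - 54*x_2 + 36 to the basis.

S(f_1,g_3): lcm = x_1*x_2. S = -3/2*x_2**2 + 4*x_1 + 9*x_2 - 4.
  leading term x_2**2: no divisor's leading term divides it; move -3/2*x_2**2 to the remainder.
  leading term x_1: subtract (-1/9)·g_3 from 4*x_1 + 9*x_2 - 4 → 3*x_2
  leading term x_2: no divisor's leading term divides it; move 3*x_2 to the remainder.
  remainder -3/2*x_2**2 + 3*x_2 ≠ 0; add g_4 = -3/2*x_2**2 + 3*x_2 to the basis.

The other S-polynomials (S(f_2,g_3), S(f_1,g_4), S(f_2,g_4), S(g_3,g_4)) all reduce to 0 modulo the current basis, so we have a Gröbner basis.
Inter-reduce: drop elements whose leading term is divisible by another's, tail-reduce, and make monic.
Reduced Gröbner basis: {x_2**2 - 2*x_2, x_1 + 3/2*x_2 - 1}.

Buchberger on the second generating set:
h_1 = -2*x_1**2 - 2*x_1 + 4, LT = x_1**2.
h_2 = -5*x_1*x_2 - 20*x_1 - 40*x_2 + 20, LT = x_1*x_2.

S(h_1,h_2): lcm = x_1**2*x_2. S = -4*x_1**2 - 7*x_1*x_2 + 4*x_1 - 2*x_2.
  leading term x_1**2: subtract (2)·h_1 from -4*x_1**2 - 7*x_1*x_2 + 4*x_1 - 2*x_2 → -7*x_1*x_2 + 8*x_1 - 2*x_2 - 8
  leading term x_1*x_2: subtract (7/5)·h_2 from -7*x_1*x_2 + 8*x_1 - 2*x_2 - 8 → 36*x_1 + 54*x_2 - 36
  leading term x_1: no divisor's leading term divides it; move 36*x_1 to the remainder.
  leading term x_2: no divisor's leading term divides it; move 54*x_2 to the remainder.
  leading term 1: no divisor's leading term divides it; move -36 to the remainder.
  remainder 36*x_1 + 54*x_2 - 36 ≠ 0; add k_3 = 36*x_1 + 54*x_2 - 36 to the basis.

S(h_2,k_3): lcm = x_1*x_2. S = -3/2*x_2**2 + 4*x_1 + 9*x_2 - 4.
  leading term x_2**2: no divisor's leading term divides it; move -3/2*x_2**2 to the remainder.
  leading term x_1: subtract (1/9)·k_3 from 4*x_1 + 9*x_2 - 4 → 3*x_2
  leading term x_2: no divisor's leading term divides it; move 3*x_2 to the remainder.
  remainder -3/2*x_2**2 + 3*x_2 ≠ 0; add k_4 = -3/2*x_2**2 + 3*x_2 to the basis.

The other S-polynomials (S(h_1,k_3), S(h_1,k_4), S(h_2,k_4), S(k_3,k_4)) all reduce to 0 modulo the current basis, so we have a Gröbner basis.
Inter-reduce: drop elements whose leading term is divisible by another's, tail-reduce, and make monic.
Reduced Gröbner basis: {x_2**2 - 2*x_2, x_1 + 3/2*x_2 - 1}.

The two bases agree; hence the ideals are identical.
The same test decides containment: I ⊆ J iff every generator of I reduces to 0 modulo a Gröbner basis of J.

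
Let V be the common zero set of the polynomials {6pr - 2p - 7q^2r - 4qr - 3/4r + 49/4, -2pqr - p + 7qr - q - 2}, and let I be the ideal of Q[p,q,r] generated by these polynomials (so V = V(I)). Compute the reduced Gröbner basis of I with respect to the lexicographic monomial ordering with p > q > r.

G = {pq + 3/2p + 7/2q^3r + 2q^2r - 81/8qr - 37/8q + 3, pr - 1/3p - 7/6q^2r - 2/3qr - 1/8r + 49/24, q^3r^2 + 4/7q^2r^2 + 1/2q^2r - 81/28qr^2 - 1/28qr - 1/7q + 51/56r - 65/56}

f_1 = 6pr - 2p - 7q^2r - 4qr - 3/4r + 49/4, LT = pr.
f_2 = -2pqr - p + 7qr - q - 2, LT = pqr.

S(f_1,f_2): lcm = pqr. S = -1/3pq - 1/2p - 7/6q^3r - 2/3q^2r + 27/8qr + 37/24q - 1.
  leading term pq: no divisor's leading term divides it; move -1/3pq to the remainder.
  leading term p: no divisor's leading term divides it; move -1/2p to the remainder.
  leading term q^3r: no divisor's leading term divides it; move -7/6q^3r to the remainder.
  leading term q^2r: no divisor's leading term divides it; move -2/3q^2r to the remainder.
  leading term qr: no divisor's leading term divides it; move 27/8qr to the remainder.
  leading term q: no divisor's leading term divides it; move 37/24q to the remainder.
  leading term 1: no divisor's leading term divides it; move -1 to the remainder.
  remainder -1/3pq - 1/2p - 7/6q^3r - 2/3q^2r + 27/8qr + 37/24q - 1 ≠ 0; add g_3 = -1/3pq - 1/2p - 7/6q^3r - 2/3q^2r + 27/8qr + 37/24q - 1 to the basis.

S(f_1,g_3): lcm = pqr. S = -1/3pq - 3/2pr - 7/2q^3r^2 - 7/6q^3r - 2q^2r^2 - 2/3q^2r + 81/8qr^2 + 9/2qr + 49/24q - 3r.
  leading term pq: subtract (1)·g_3 from -1/3pq - 3/2pr - 7/2q^3r^2 - 7/6q^3r - 2q^2r^2 - 2/3q^2r + 81/8qr^2 + 9/2qr + 49/24q - 3r → -3/2pr + 1/2p - 7/2q^3r^2 - 2q^2r^2 + 81/8qr^2 + 9/8qr + 1/2q - 3r + 1
  leading term pr: subtract (-1/4)·f_1 from -3/2pr + 1/2p - 7/2q^3r^2 - 2q^2r^2 + 81/8qr^2 + 9/8qr + 1/2q - 3r + 1 → -7/2q^3r^2 - 2q^2r^2 - 7/4q^2r + 81/8qr^2 + 1/8qr + 1/2q - 51/16r + 65/16
  leading term q^3r^2: no divisor's leading term divides it; move -7/2q^3r^2 to the remainder.
  leading term q^2r^2: no divisor's leading term divides it; move -2q^2r^2 to the remainder.
  leading term q^2r: no divisor's leading term divides it; move -7/4q^2r to the remainder.
  leading term qr^2: no divisor's leading term divides it; move 81/8qr^2 to the remainder.
  leading term qr: no divisor's leading term divides it; move 1/8qr to the remainder.
  leading term q: no divisor's leading term divides it; move 1/2q to the remainder.
  leading term r: no divisor's leading term divides it; move -51/16r to the remainder.
  leading term 1: no divisor's leading term divides it; move 65/16 to the remainder.
  remainder -7/2q^3r^2 - 2q^2r^2 - 7/4q^2r + 81/8qr^2 + 1/8qr + 1/2q - 51/16r + 65/16 ≠ 0; add g_4 = -7/2q^3r^2 - 2q^2r^2 - 7/4q^2r + 81/8qr^2 + 1/8qr + 1/2q - 51/16r + 65/16 to the basis.

The other S-polynomials (S(f_2,g_3), S(f_1,g_4), S(f_2,g_4), S(g_3,g_4)) all reduce to 0 modulo the current basis, so we have a Gröbner basis.
Inter-reduce: drop elements whose leading term is divisible by another's, tail-reduce, and make monic.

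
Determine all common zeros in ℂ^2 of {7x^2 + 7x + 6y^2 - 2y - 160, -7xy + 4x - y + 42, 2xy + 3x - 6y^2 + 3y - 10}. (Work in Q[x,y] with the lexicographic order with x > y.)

{(4, 2)}

Compute a lex Gröbner basis by Buchberger's algorithm.
f_1 = 7x^2 + 7x + 6y^2 - 2y - 160, LT = x^2.
f_2 = -7xy + 4x - y + 42, LT = xy.
f_3 = 2xy + 3x - 6y^2 + 3y - 10, LT = xy.

S(f_1,f_2): lcm = x^2y. S = 4/7x^2 + 6/7xy + 6x + 6/7y^3 - 2/7y^2 - 160/7y.
  reduce S modulo (f_1, f_2, f_3):
  remainder 290/49x + 6/7y^3 - 38/49y^2 - 1118/49y + 892/49 ≠ 0; add h_4 = 290/49x + 6/7y^3 - 38/49y^2 - 1118/49y + 892/49 to the basis.

S(f_1,f_3): lcm = x^2y. S = -3/2x^2 + 3xy^2 - 1/2xy + 5x + 6/7y^3 - 2/7y^2 - 160/7y.
  reduce S modulo (f_1, f_2, f_3, h_4):
  remainder -75/406y^3 + 4303/2842y^2 + 31652/1421y - 69810/1421 ≠ 0; add h_5 = -75/406y^3 + 4303/2842y^2 + 31652/1421y - 69810/1421 to the basis.

S(f_2,f_3): lcm = xy. S = -29/14x + 3y^2 - 19/14y - 1.
  reduce S modulo (f_1, f_2, f_3, h_4, h_5):
  remainder 4539/875y^2 + 23477/875y - 13022/175 ≠ 0; add h_6 = 4539/875y^2 + 23477/875y - 13022/175 to the basis.

S(f_2,h_4): lcm = xy. S = -4/7x - 21/145y^4 + 19/145y^3 + 559/145y^2 - 2977/1015y - 6.
  reduce S modulo (f_1, f_2, f_3, h_4, h_5, h_6):
  remainder 936428/33375y - 1872856/33375 ≠ 0; add h_7 = 936428/33375y - 1872856/33375 to the basis.

The other S-polynomials (S(f_1,h_4), S(f_3,h_4), S(f_1,h_5), S(f_2,h_5), S(f_3,h_5), S(h_4,h_5), S(f_1,h_6), S(f_2,h_6), S(f_3,h_6), S(h_4,h_6), S(h_5,h_6), S(f_1,h_7), S(f_2,h_7), S(f_3,h_7), S(h_4,h_7), S(h_5,h_7), S(h_6,h_7)) all reduce to 0 modulo the current basis, so we have a Gröbner basis.
Inter-reduce: drop elements whose leading term is divisible by another's, tail-reduce, and make monic.
Reduced Gröbner basis: {x - 4, y - 2}.

Since the basis is lex-ordered, y - 2 is univariate in y. Its roots are {2}. Back-substituting each root into the other basis elements fixes the other coordinates.
  y = 2: the earlier basis element becomes x - 4 = 0, giving x = 4 — point (4, 2).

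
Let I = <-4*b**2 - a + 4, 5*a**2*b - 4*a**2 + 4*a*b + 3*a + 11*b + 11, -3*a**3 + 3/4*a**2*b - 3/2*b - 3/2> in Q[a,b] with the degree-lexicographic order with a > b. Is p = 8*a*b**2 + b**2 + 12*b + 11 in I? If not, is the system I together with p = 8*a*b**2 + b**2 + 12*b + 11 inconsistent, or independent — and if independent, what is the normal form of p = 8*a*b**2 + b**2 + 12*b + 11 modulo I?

First compute the reduced Gröbner basis of I by Buchberger's algorithm.
f_1 = -4*b**2 - a + 4, LT = b**2.
f_2 = 5*a**2*b - 4*a**2 + 4*a*b + 3*a + 11*b + 11, LT = a**2*b.
f_3 = -3*a**3 + 3/4*a**2*b - 3/2*b - 3/2, LT = a**3.

S(f_1,f_2): lcm = a**2*b**2. S = 1/4*a**3 + 4/5*a**2*b - 4/5*a*b**2 - a**2 - 3/5*a*b - 11/5*b**2 - 11/5*b.
  reduce S modulo (f_1, f_2, f_3):
  remainder -11/100*a**2 - 129/100*a*b - 307/400*a - 1689/400*b - 1689/400 ≠ 0; add h_4 = -11/100*a**2 - 129/100*a*b - 307/400*a - 1689/400*b - 1689/400 to the basis.

S(f_2,f_3): lcm = a**3*b. S = 1/4*a**2*b**2 - 4/5*a**3 + 4/5*a**2*b + 3/5*a**2 + 11/5*a*b - 1/2*b**2 + 11/5*a - 1/2*b.
  reduce S modulo (f_1, f_2, f_3, h_4):
  remainder -1509/110*a*b - 397/55*a - 45697/880*b - 45697/880 ≠ 0; add h_5 = -1509/110*a*b - 397/55*a - 45697/880*b - 45697/880 to the basis.

S(f_3,h_4): lcm = a**3. S = -527/44*a**2*b - 307/44*a**2 - 1689/44*a*b - 1689/44*a + 1/2*b + 1/2.
  reduce S modulo (f_1, f_2, f_3, h_4, h_5):
  remainder -64855/24144*a + 9677005/265584*b + 9677005/265584 ≠ 0; add h_6 = -64855/24144*a + 9677005/265584*b + 9677005/265584 to the basis.

S(f_2,h_5): lcm = a**2*b. S = -10006/7545*a**2 - 180197/60360*a*b - 192269/60360*a + 11/5*b + 11/5.
  reduce S modulo (f_1, f_2, f_3, h_4, h_5, h_6):
  remainder -2321729897/1252687296*b - 2321729897/1252687296 ≠ 0; add h_7 = -2321729897/1252687296*b - 2321729897/1252687296 to the basis.

The other S-polynomials (S(f_1,f_3), S(f_1,h_4), S(f_2,h_4), S(f_1,h_5), S(f_3,h_5), S(h_4,h_5), S(f_1,h_6), S(f_2,h_6), S(f_3,h_6), S(h_4,h_6), S(h_5,h_6), S(f_1,h_7), S(f_2,h_7), S(f_3,h_7), S(h_4,h_7), S(h_5,h_7), S(h_6,h_7)) all reduce to 0 modulo the current basis, so we have a Gröbner basis.
Inter-reduce: drop elements whose leading term is divisible by another's, tail-reduce, and make monic.
Reduced Gröbner basis: {a, b + 1}.
Label its elements g_1 = a, g_2 = b + 1.

Reduce p = 8*a*b**2 + b**2 + 12*b + 11 modulo G:
  leading term a*b**2: subtract (8*b**2)·g_1 from 8*a*b**2 + b**2 + 12*b + 11 → b**2 + 12*b + 11
  leading term b**2: subtract (b)·g_2 from b**2 + 12*b + 11 → 11*b + 11
  leading term b: subtract (11)·g_2 from 11*b + 11 → 0
  normal form = 0.
Since the normal form is 0, p ∈ I.

8*a*b**2 + b**2 + 12*b + 11 lies in I (it reduces to 0).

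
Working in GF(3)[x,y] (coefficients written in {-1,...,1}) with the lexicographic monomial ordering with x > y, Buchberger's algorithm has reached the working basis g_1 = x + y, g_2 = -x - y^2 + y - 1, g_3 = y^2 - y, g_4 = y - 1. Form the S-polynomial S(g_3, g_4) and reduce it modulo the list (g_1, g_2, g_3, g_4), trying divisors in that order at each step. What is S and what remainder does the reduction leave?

S(g_3, g_4) = 0; remainder on division = 0.

lcm(LM(g_3), LM(g_4)) = y^2.
S = (lcm/LT(g_3))·g_3 − (lcm/LT(g_4))·g_4 = 0.
Reduce S modulo (g_1, g_2, g_3, g_4) in that order:
The remainder is 0, so this S-polynomial contributes no new basis element.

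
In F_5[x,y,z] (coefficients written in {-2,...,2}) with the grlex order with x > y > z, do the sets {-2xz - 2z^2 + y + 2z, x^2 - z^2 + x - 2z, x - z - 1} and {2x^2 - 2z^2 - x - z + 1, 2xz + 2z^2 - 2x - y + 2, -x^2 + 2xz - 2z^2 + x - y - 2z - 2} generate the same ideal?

No, the ideals differ.

Two ideals are equal iff their reduced Gröbner bases coincide (the reduced basis is unique for a fixed ordering).
Buchberger on the first generating set:
f_1 = -2xz - 2z^2 + y + 2z, LT = xz.
f_2 = x^2 - z^2 + x - 2z, LT = x^2.
f_3 = x - z - 1, LT = x.

S(f_1,f_2): lcm = x^2z. S = xz^2 + z^3 + 2xy - 2xz + 2z^2.
  reduce S modulo (f_1, f_2, f_3):
  remainder y - 2z ≠ 0; add g_4 = y - 2z to the basis.

S(f_1,f_3): lcm = xz. S = 2z^2 + 2y.
  reduce S modulo (f_1, f_2, f_3, g_4):
  remainder 2z^2 - z ≠ 0; add g_5 = 2z^2 - z to the basis.

S(f_2,f_3): lcm = x^2. S = xz - z^2 + 2x - 2z.
  reduce S modulo (f_1, f_2, f_3, g_4, g_5):
  remainder z + 2 ≠ 0; add g_6 = z + 2 to the basis.

The other S-polynomials (S(f_1,g_4), S(f_2,g_4), S(f_3,g_4), S(f_1,g_5), S(f_2,g_5), S(f_3,g_5), S(g_4,g_5), S(f_1,g_6), S(f_2,g_6), S(f_3,g_6), S(g_4,g_6), S(g_5,g_6)) all reduce to 0 modulo the current basis, so we have a Gröbner basis.
Inter-reduce: drop elements whose leading term is divisible by another's, tail-reduce, and make monic.
Reduced Gröbner basis: {x + 1, y - 1, z + 2}.

Buchberger on the second generating set:
h_1 = 2x^2 - 2z^2 - x - z + 1, LT = x^2.
h_2 = 2xz + 2z^2 - 2x - y + 2, LT = xz.
h_3 = -x^2 + 2xz - 2z^2 + x - y - 2z - 2, LT = x^2.

S(h_1,h_2): lcm = x^2z. S = -xz^2 - z^3 + x^2 - 2xy + 2xz + 2z^2 - x - 2z.
  reduce S modulo (h_1, h_2, h_3):
  remainder -2xy + 2yz + 2z^2 - 2x - 2y + 2z + 1 ≠ 0; add k_4 = -2xy + 2yz + 2z^2 - 2x - 2y + 2z + 1 to the basis.

S(h_1,h_3): lcm = x^2. S = 2xz + 2z^2 - 2x - y + 1.
  reduce S modulo (h_1, h_2, h_3, k_4):
  remainder -1 ≠ 0; add k_5 = -1 to the basis.

The other S-polynomials (S(h_2,h_3), S(h_1,k_4), S(h_2,k_4), S(h_3,k_4), S(h_1,k_5), S(h_2,k_5), S(h_3,k_5), S(k_4,k_5)) all reduce to 0 modulo the current basis, so we have a Gröbner basis.
Inter-reduce: drop elements whose leading term is divisible by another's, tail-reduce, and make monic.
Reduced Gröbner basis: {1}.

These differ, so the ideals are not equal.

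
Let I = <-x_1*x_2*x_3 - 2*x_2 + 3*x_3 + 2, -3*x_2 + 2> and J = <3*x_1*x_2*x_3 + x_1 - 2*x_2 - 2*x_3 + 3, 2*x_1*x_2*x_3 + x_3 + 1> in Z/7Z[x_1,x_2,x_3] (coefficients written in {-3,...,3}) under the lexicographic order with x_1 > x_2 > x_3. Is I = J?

No, the ideals differ.

Since reduced Gröbner bases are canonical representatives of ideals under a given ordering, it suffices to compute and compare them.
Buchberger on the first generating set:
f_1 = -x_1*x_2*x_3 - 2*x_2 + 3*x_3 + 2, LT = x_1*x_2*x_3.
f_2 = -3*x_2 + 2, LT = x_2.

S(f_1,f_2): lcm = x_1*x_2*x_3. S = 3*x_1*x_3 + 2*x_2 - 3*x_3 - 2.
  leading term x_1*x_3: no divisor's leading term divides it; move 3*x_1*x_3 to the remainder.
  leading term x_2: subtract (-3)·f_2 from 2*x_2 - 3*x_3 - 2 → -3*x_3 - 3
  leading term x_3: no divisor's leading term divides it; move -3*x_3 to the remainder.
  leading term 1: no divisor's leading term divides it; move -3 to the remainder.
  remainder 3*x_1*x_3 - 3*x_3 - 3 ≠ 0; add g_3 = 3*x_1*x_3 - 3*x_3 - 3 to the basis.

The other S-polynomials (S(f_1,g_3), S(f_2,g_3)) all reduce to 0 modulo the current basis, so we have a Gröbner basis.
Inter-reduce: drop elements whose leading term is divisible by another's, tail-reduce, and make monic.
Reduced Gröbner basis: {x_1*x_3 - x_3 - 1, x_2 - 3}.

Buchberger on the second generating set:
h_1 = 3*x_1*x_2*x_3 + x_1 - 2*x_2 - 2*x_3 + 3, LT = x_1*x_2*x_3.
h_2 = 2*x_1*x_2*x_3 + x_3 + 1, LT = x_1*x_2*x_3.

S(h_1,h_2): lcm = x_1*x_2*x_3. S = -2*x_1 - 3*x_2 - 3.
  leading term x_1: no divisor's leading term divides it; move -2*x_1 to the remainder.
  leading term x_2: no divisor's leading term divides it; move -3*x_2 to the remainder.
  leading term 1: no divisor's leading term divides it; move -3 to the remainder.
  remainder -2*x_1 - 3*x_2 - 3 ≠ 0; add k_3 = -2*x_1 - 3*x_2 - 3 to the basis.

S(h_1,k_3): lcm = x_1*x_2*x_3. S = -2*x_1 + 2*x_2**2*x_3 + 2*x_2*x_3 - 3*x_2 - 3*x_3 + 1.
  leading term x_1: subtract (1)·k_3 from -2*x_1 + 2*x_2**2*x_3 + 2*x_2*x_3 - 3*x_2 - 3*x_3 + 1 → 2*x_2**2*x_3 + 2*x_2*x_3 - 3*x_3 - 3
  leading term x_2**2*x_3: no divisor's leading term divides it; move 2*x_2**2*x_3 to the remainder.
  leading term x_2*x_3: no divisor's leading term divides it; move 2*x_2*x_3 to the remainder.
  leading term x_3: no divisor's leading term divides it; move -3*x_3 to the remainder.
  leading term 1: no divisor's leading term divides it; move -3 to the remainder.
  remainder 2*x_2**2*x_3 + 2*x_2*x_3 - 3*x_3 - 3 ≠ 0; add k_4 = 2*x_2**2*x_3 + 2*x_2*x_3 - 3*x_3 - 3 to the basis.

The other S-polynomials (S(h_2,k_3), S(h_1,k_4), S(h_2,k_4), S(k_3,k_4)) all reduce to 0 modulo the current basis, so we have a Gröbner basis.
Inter-reduce: drop elements whose leading term is divisible by another's, tail-reduce, and make monic.
Reduced Gröbner basis: {x_1 - 2*x_2 - 2, x_2**2*x_3 + x_2*x_3 + 2*x_3 + 2}.

These differ, so the ideals are not equal.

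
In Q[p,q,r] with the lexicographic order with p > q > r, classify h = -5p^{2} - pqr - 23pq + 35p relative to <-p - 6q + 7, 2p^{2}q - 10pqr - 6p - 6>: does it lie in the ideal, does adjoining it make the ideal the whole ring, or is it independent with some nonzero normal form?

-5p^{2} - pqr - 23pq + 35p is independent of I; its normal form modulo I is 6q^{2}r - 42q^{2} - 7qr + 49q.

First compute the reduced Gröbner basis of I by Buchberger's algorithm.
f_1 = -p - 6q + 7, LT = p.
f_2 = 2p^{2}q - 10pqr - 6p - 6, LT = p^{2}q.

S(f_1,f_2): lcm = p^{2}q. S = 6pq^{2} + 5pqr - 7pq + 3p + 3.
  leading term pq^{2}: subtract (-6q^{2})·f_1 from 6pq^{2} + 5pqr - 7pq + 3p + 3 → 5pqr - 7pq + 3p - 36q^{3} + 42q^{2} + 3
  leading term pqr: subtract (-5qr)·f_1 from 5pqr - 7pq + 3p - 36q^{3} + 42q^{2} + 3 → -7pq + 3p - 36q^{3} - 30q^{2}r + 42q^{2} + 35qr + 3
  leading term pq: subtract (7q)·f_1 from -7pq + 3p - 36q^{3} - 30q^{2}r + 42q^{2} + 35qr + 3 → 3p - 36q^{3} - 30q^{2}r + 84q^{2} + 35qr - 49q + 3
  leading term p: subtract (-3)·f_1 from 3p - 36q^{3} - 30q^{2}r + 84q^{2} + 35qr - 49q + 3 → -36q^{3} - 30q^{2}r + 84q^{2} + 35qr - 67q + 24
  leading term q^{3}: no divisor's leading term divides it; move -36q^{3} to the remainder.
  leading term q^{2}r: no divisor's leading term divides it; move -30q^{2}r to the remainder.
  leading term q^{2}: no divisor's leading term divides it; move 84q^{2} to the remainder.
  leading term qr: no divisor's leading term divides it; move 35qr to the remainder.
  leading term q: no divisor's leading term divides it; move -67q to the remainder.
  leading term 1: no divisor's leading term divides it; move 24 to the remainder.
  remainder -36q^{3} - 30q^{2}r + 84q^{2} + 35qr - 67q + 24 ≠ 0; add k_3 = -36q^{3} - 30q^{2}r + 84q^{2} + 35qr - 67q + 24 to the basis.

The other S-polynomials (S(f_1,k_3), S(f_2,k_3)) all reduce to 0 modulo the current basis, so we have a Gröbner basis.
Inter-reduce: drop elements whose leading term is divisible by another's, tail-reduce, and make monic.
Reduced Gröbner basis: {p + 6q - 7, q^{3} + \tfrac{5}{6}q^{2}r - \tfrac{7}{3}q^{2} - \tfrac{35}{36}qr + \tfrac{67}{36}q - \tfrac{2}{3}}.
Label its elements g_1 = p + 6q - 7, g_2 = q^{3} + \tfrac{5}{6}q^{2}r - \tfrac{7}{3}q^{2} - \tfrac{35}{36}qr + \tfrac{67}{36}q - \tfrac{2}{3}.

Reduce h = -5p^{2} - pqr - 23pq + 35p modulo G:
  leading term p^{2}: subtract (-5p)·g_1 from -5p^{2} - pqr - 23pq + 35p → -pqr + 7pq
  leading term pqr: subtract (-qr)·g_1 from -pqr + 7pq → 7pq + 6q^{2}r - 7qr
  leading term pq: subtract (7q)·g_1 from 7pq + 6q^{2}r - 7qr → 6q^{2}r - 42q^{2} - 7qr + 49q
  leading term q^{2}r: no divisor's leading term divides it; move 6q^{2}r to the remainder.
  leading term q^{2}: no divisor's leading term divides it; move -42q^{2} to the remainder.
  leading term qr: no divisor's leading term divides it; move -7qr to the remainder.
  leading term q: no divisor's leading term divides it; move 49q to the remainder.
  normal form = 6q^{2}r - 42q^{2} - 7qr + 49q.
The normal form is nonzero, so h ∉ I. Since h minus its normal form lies in I, I + (h) = I + (n) where n = 6q^{2}r - 42q^{2} - 7qr + 49q; decide whether this ideal is the whole ring.
Run Buchberger on G together with n (pairs among the g_i already reduce to 0 since G is a Gröbner basis):
g_1 = p + 6q - 7, LT = p.
g_2 = q^{3} + \tfrac{5}{6}q^{2}r - \tfrac{7}{3}q^{2} - \tfrac{35}{36}qr + \tfrac{67}{36}q - \tfrac{2}{3}, LT = q^{3}.
n = 6q^{2}r - 42q^{2} - 7qr + 49q, LT = q^{2}r.

S(g_2,n): lcm = q^{3}r. S = 7q^{3} + \tfrac{5}{6}q^{2}r^{2} - \tfrac{7}{6}q^{2}r - \tfrac{49}{6}q^{2} - \tfrac{35}{36}qr^{2} + \tfrac{67}{36}qr - \tfrac{2}{3}r.
  leading term q^{3}: subtract (7)·g_2 from 7q^{3} + \tfrac{5}{6}q^{2}r^{2} - \tfrac{7}{6}q^{2}r - \tfrac{49}{6}q^{2} - \tfrac{35}{36}qr^{2} + \tfrac{67}{36}qr - \tfrac{2}{3}r → \tfrac{5}{6}q^{2}r^{2} - 7q^{2}r + \tfrac{49}{6}q^{2} - \tfrac{35}{36}qr^{2} + \tfrac{26}{3}qr - \tfrac{469}{36}q - \tfrac{2}{3}r + \tfrac{14}{3}
  leading term q^{2}r^{2}: subtract (\tfrac{5}{36}r)·n from \tfrac{5}{6}q^{2}r^{2} - 7q^{2}r + \tfrac{49}{6}q^{2} - \tfrac{35}{36}qr^{2} + \tfrac{26}{3}qr - \tfrac{469}{36}q - \tfrac{2}{3}r + \tfrac{14}{3} → -\tfrac{7}{6}q^{2}r + \tfrac{49}{6}q^{2} + \tfrac{67}{36}qr - \tfrac{469}{36}q - \tfrac{2}{3}r + \tfrac{14}{3}
  leading term q^{2}r: subtract (-\tfrac{7}{36})·n from -\tfrac{7}{6}q^{2}r + \tfrac{49}{6}q^{2} + \tfrac{67}{36}qr - \tfrac{469}{36}q - \tfrac{2}{3}r + \tfrac{14}{3} → \tfrac{1}{2}qr - \tfrac{7}{2}q - \tfrac{2}{3}r + \tfrac{14}{3}
  leading term qr: no divisor's leading term divides it; move \tfrac{1}{2}qr to the remainder.
  leading term q: no divisor's leading term divides it; move -\tfrac{7}{2}q to the remainder.
  leading term r: no divisor's leading term divides it; move -\tfrac{2}{3}r to the remainder.
  leading term 1: no divisor's leading term divides it; move \tfrac{14}{3} to the remainder.
  remainder \tfrac{1}{2}qr - \tfrac{7}{2}q - \tfrac{2}{3}r + \tfrac{14}{3} ≠ 0; add m_4 = \tfrac{1}{2}qr - \tfrac{7}{2}q - \tfrac{2}{3}r + \tfrac{14}{3} to the basis.

S(g_2,m_4): lcm = q^{3}r. S = 7q^{3} + \tfrac{5}{6}q^{2}r^{2} - q^{2}r - \tfrac{28}{3}q^{2} - \tfrac{35}{36}qr^{2} + \tfrac{67}{36}qr - \tfrac{2}{3}r.
  leading term q^{3}: subtract (7)·g_2 from 7q^{3} + \tfrac{5}{6}q^{2}r^{2} - q^{2}r - \tfrac{28}{3}q^{2} - \tfrac{35}{36}qr^{2} + \tfrac{67}{36}qr - \tfrac{2}{3}r → \tfrac{5}{6}q^{2}r^{2} - \tfrac{41}{6}q^{2}r + 7q^{2} - \tfrac{35}{36}qr^{2} + \tfrac{26}{3}qr - \tfrac{469}{36}q - \tfrac{2}{3}r + \tfrac{14}{3}
  leading term q^{2}r^{2}: subtract (\tfrac{5}{36}r)·n from \tfrac{5}{6}q^{2}r^{2} - \tfrac{41}{6}q^{2}r + 7q^{2} - \tfrac{35}{36}qr^{2} + \tfrac{26}{3}qr - \tfrac{469}{36}q - \tfrac{2}{3}r + \tfrac{14}{3} → -q^{2}r + 7q^{2} + \tfrac{67}{36}qr - \tfrac{469}{36}q - \tfrac{2}{3}r + \tfrac{14}{3}
  leading term q^{2}r: subtract (-\tfrac{1}{6})·n from -q^{2}r + 7q^{2} + \tfrac{67}{36}qr - \tfrac{469}{36}q - \tfrac{2}{3}r + \tfrac{14}{3} → \tfrac{25}{36}qr - \tfrac{175}{36}q - \tfrac{2}{3}r + \tfrac{14}{3}
  leading term qr: subtract (\tfrac{25}{18})·m_4 from \tfrac{25}{36}qr - \tfrac{175}{36}q - \tfrac{2}{3}r + \tfrac{14}{3} → \tfrac{7}{27}r - \tfrac{49}{27}
  leading term r: no divisor's leading term divides it; move \tfrac{7}{27}r to the remainder.
  leading term 1: no divisor's leading term divides it; move -\tfrac{49}{27} to the remainder.
  remainder \tfrac{7}{27}r - \tfrac{49}{27} ≠ 0; add m_5 = \tfrac{7}{27}r - \tfrac{49}{27} to the basis.

The other S-polynomials (S(g_1,g_2), S(g_1,n), S(g_1,m_4), S(n,m_4), S(g_1,m_5), S(g_2,m_5), S(n,m_5), S(m_4,m_5)) all reduce to 0 modulo the current basis, so we have a Gröbner basis.
Inter-reduce: drop elements whose leading term is divisible by another's, tail-reduce, and make monic.
Reduced Gröbner basis: {p + 6q - 7, q^{3} + \tfrac{7}{2}q^{2} - \tfrac{89}{18}q - \tfrac{2}{3}, r - 7}.
The reduced Gröbner basis of I + (h) is {p + 6q - 7, q^{3} + \tfrac{7}{2}q^{2} - \tfrac{89}{18}q - \tfrac{2}{3}, r - 7} ≠ {1}, a proper ideal, so the enlarged system stays consistent: h is independent of I, with normal form 6q^{2}r - 42q^{2} - 7qr + 49q.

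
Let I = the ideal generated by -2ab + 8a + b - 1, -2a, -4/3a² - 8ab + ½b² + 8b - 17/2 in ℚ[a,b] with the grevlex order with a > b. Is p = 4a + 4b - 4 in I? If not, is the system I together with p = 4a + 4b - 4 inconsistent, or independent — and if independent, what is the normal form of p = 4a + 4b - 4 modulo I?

First compute the reduced Gröbner basis of I by Buchberger's algorithm.
f_1 = -2ab + 8a + b - 1, LT = ab.
f_2 = -2a, LT = a.
f_3 = -4/3a² - 8ab + ½b² + 8b - 17/2, LT = a².

S(f_1,f_2): lcm = ab. S = -4a - ½b + ½.
  leading term a: subtract (2)·f_2 from -4a - ½b + ½ → -½b + ½
  leading term b: no divisor's leading term divides it; move -½b to the remainder.
  leading term 1: no divisor's leading term divides it; move ½ to the remainder.
  remainder -½b + ½ ≠ 0; add h_4 = -½b + ½ to the basis.

S(f_1,f_3): lcm = a²b. S = -6ab² + ⅜b³ - 4a² - ½ab + 6b² + ½a - 51/8b.
  leading term ab²: subtract (3b)·f_1 from -6ab² + ⅜b³ - 4a² - ½ab + 6b² + ½a - 51/8b → ⅜b³ - 4a² - 49/2ab + 3b² + ½a - 27/8b
  leading term b³: subtract (-¾b²)·h_4 from ⅜b³ - 4a² - 49/2ab + 3b² + ½a - 27/8b → -4a² - 49/2ab + 27/8b² + ½a - 27/8b
  leading term a²: subtract (2a)·f_2 from -4a² - 49/2ab + 27/8b² + ½a - 27/8b → -49/2ab + 27/8b² + ½a - 27/8b
  leading term ab: subtract (49/4)·f_1 from -49/2ab + 27/8b² + ½a - 27/8b → 27/8b² - 195/2a - 125/8b + 49/4
  leading term b²: subtract (-27/4b)·h_4 from 27/8b² - 195/2a - 125/8b + 49/4 → -195/2a - 49/4b + 49/4
  leading term a: subtract (195/4)·f_2 from -195/2a - 49/4b + 49/4 → -49/4b + 49/4
  leading term b: subtract (49/2)·h_4 from -49/4b + 49/4 → 0
  remainder 0.

S(f_2,f_3): lcm = a². S = -6ab + ⅜b² + 6b - 51/8.
  leading term ab: subtract (3)·f_1 from -6ab + ⅜b² + 6b - 51/8 → ⅜b² - 24a + 3b - 27/8
  leading term b²: subtract (-¾b)·h_4 from ⅜b² - 24a + 3b - 27/8 → -24a + 27/8b - 27/8
  leading term a: subtract (12)·f_2 from -24a + 27/8b - 27/8 → 27/8b - 27/8
  leading term b: subtract (-27/4)·h_4 from 27/8b - 27/8 → 0
  remainder 0.

S(f_1,h_4): lcm = ab. S = -3a - ½b + ½.
  leading term a: subtract (3/2)·f_2 from -3a - ½b + ½ → -½b + ½
  leading term b: subtract (1)·h_4 from -½b + ½ → 0
  remainder 0.

S(f_2,h_4): leading monomials are coprime, so the S-polynomial reduces to 0 (Buchberger's first criterion).
S(f_3,h_4): leading monomials are coprime, so the S-polynomial reduces to 0 (Buchberger's first criterion).
Every S-polynomial of the final basis reduces to 0, so we have a Gröbner basis.
Inter-reduce: drop elements whose leading term is divisible by another's, tail-reduce, and make monic.
Reduced Gröbner basis: {a, b - 1}.
Label its elements g_1 = a, g_2 = b - 1.

Reduce p = 4a + 4b - 4 modulo G:
  leading term a: subtract (4)·g_1 from 4a + 4b - 4 → 4b - 4
  leading term b: subtract (4)·g_2 from 4b - 4 → 0
  normal form = 0.
Since the normal form is 0, p ∈ I.

4a + 4b - 4 lies in I (it reduces to 0).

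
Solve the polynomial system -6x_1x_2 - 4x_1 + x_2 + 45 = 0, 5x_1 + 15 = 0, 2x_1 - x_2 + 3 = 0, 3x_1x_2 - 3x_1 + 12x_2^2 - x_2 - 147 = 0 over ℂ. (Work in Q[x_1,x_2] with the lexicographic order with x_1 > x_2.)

Compute a lex Gröbner basis by Buchberger's algorithm.
f_1 = -6x_1x_2 - 4x_1 + x_2 + 45, LT = x_1x_2.
f_2 = 5x_1 + 15, LT = x_1.
f_3 = 2x_1 - x_2 + 3, LT = x_1.
f_4 = 3x_1x_2 - 3x_1 + 12x_2^2 - x_2 - 147, LT = x_1x_2.

S(f_1,f_2): lcm = x_1x_2. S = 2/3x_1 - 19/6x_2 - 15/2.
  leading term x_1: subtract (2/15)·f_2 from 2/3x_1 - 19/6x_2 - 15/2 → -19/6x_2 - 19/2
  leading term x_2: no divisor's leading term divides it; move -19/6x_2 to the remainder.
  leading term 1: no divisor's leading term divides it; move -19/2 to the remainder.
  remainder -19/6x_2 - 19/2 ≠ 0; add h_5 = -19/6x_2 - 19/2 to the basis.

The other S-polynomials (S(f_1,f_3), S(f_1,f_4), S(f_2,f_3), S(f_2,f_4), S(f_3,f_4), S(f_1,h_5), S(f_2,h_5), S(f_3,h_5), S(f_4,h_5)) all reduce to 0 modulo the current basis, so we have a Gröbner basis.
Inter-reduce: drop elements whose leading term is divisible by another's, tail-reduce, and make monic.
Reduced Gröbner basis: {x_1 + 3, x_2 + 3}.

Since the basis is lex-ordered, x_2 + 3 is univariate in x_2. Its roots are {-3}. Back-substituting each root into the other basis elements fixes the other coordinates.
  x_2 = -3: the earlier basis element becomes x_1 + 3 = 0, giving x_1 = -3 — point (-3, -3).
Each listed point satisfies every original equation (direct substitution).

{(-3, -3)}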